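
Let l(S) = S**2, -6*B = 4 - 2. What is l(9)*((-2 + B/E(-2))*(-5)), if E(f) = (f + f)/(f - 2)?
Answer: 945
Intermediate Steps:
E(f) = 2*f/(-2 + f) (E(f) = (2*f)/(-2 + f) = 2*f/(-2 + f))
B = -1/3 (B = -(4 - 2)/6 = -1/6*2 = -1/3 ≈ -0.33333)
l(9)*((-2 + B/E(-2))*(-5)) = 9**2*((-2 - 1/(3*1))*(-5)) = 81*((-2 - 1/(3*1))*(-5)) = 81*((-2 - 1/3/1)*(-5)) = 81*((-2 - 1/3*1)*(-5)) = 81*((-2 - 1/3)*(-5)) = 81*(-7/3*(-5)) = 81*(35/3) = 945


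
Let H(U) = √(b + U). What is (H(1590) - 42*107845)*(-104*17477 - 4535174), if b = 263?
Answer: 28774862541180 - 6352782*√1853 ≈ 2.8775e+13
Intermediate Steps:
H(U) = √(263 + U)
(H(1590) - 42*107845)*(-104*17477 - 4535174) = (√(263 + 1590) - 42*107845)*(-104*17477 - 4535174) = (√1853 - 4529490)*(-1817608 - 4535174) = (-4529490 + √1853)*(-6352782) = 28774862541180 - 6352782*√1853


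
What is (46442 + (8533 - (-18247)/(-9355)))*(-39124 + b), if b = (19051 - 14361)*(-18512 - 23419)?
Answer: -101155168074469292/9355 ≈ -1.0813e+13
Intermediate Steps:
b = -196656390 (b = 4690*(-41931) = -196656390)
(46442 + (8533 - (-18247)/(-9355)))*(-39124 + b) = (46442 + (8533 - (-18247)/(-9355)))*(-39124 - 196656390) = (46442 + (8533 - (-18247)*(-1)/9355))*(-196695514) = (46442 + (8533 - 1*18247/9355))*(-196695514) = (46442 + (8533 - 18247/9355))*(-196695514) = (46442 + 79807968/9355)*(-196695514) = (514272878/9355)*(-196695514) = -101155168074469292/9355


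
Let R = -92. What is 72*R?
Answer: -6624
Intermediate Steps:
72*R = 72*(-92) = -6624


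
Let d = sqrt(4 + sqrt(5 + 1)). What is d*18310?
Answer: 18310*sqrt(4 + sqrt(6)) ≈ 46500.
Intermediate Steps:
d = sqrt(4 + sqrt(6)) ≈ 2.5396
d*18310 = sqrt(4 + sqrt(6))*18310 = 18310*sqrt(4 + sqrt(6))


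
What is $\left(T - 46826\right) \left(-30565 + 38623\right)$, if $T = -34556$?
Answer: $-655776156$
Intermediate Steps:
$\left(T - 46826\right) \left(-30565 + 38623\right) = \left(-34556 - 46826\right) \left(-30565 + 38623\right) = \left(-81382\right) 8058 = -655776156$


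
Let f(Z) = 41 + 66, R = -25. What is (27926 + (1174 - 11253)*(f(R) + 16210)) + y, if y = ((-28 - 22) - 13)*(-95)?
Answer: -164425132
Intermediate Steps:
f(Z) = 107
y = 5985 (y = (-50 - 13)*(-95) = -63*(-95) = 5985)
(27926 + (1174 - 11253)*(f(R) + 16210)) + y = (27926 + (1174 - 11253)*(107 + 16210)) + 5985 = (27926 - 10079*16317) + 5985 = (27926 - 164459043) + 5985 = -164431117 + 5985 = -164425132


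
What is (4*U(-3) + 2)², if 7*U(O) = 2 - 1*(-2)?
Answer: 900/49 ≈ 18.367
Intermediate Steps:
U(O) = 4/7 (U(O) = (2 - 1*(-2))/7 = (2 + 2)/7 = (⅐)*4 = 4/7)
(4*U(-3) + 2)² = (4*(4/7) + 2)² = (16/7 + 2)² = (30/7)² = 900/49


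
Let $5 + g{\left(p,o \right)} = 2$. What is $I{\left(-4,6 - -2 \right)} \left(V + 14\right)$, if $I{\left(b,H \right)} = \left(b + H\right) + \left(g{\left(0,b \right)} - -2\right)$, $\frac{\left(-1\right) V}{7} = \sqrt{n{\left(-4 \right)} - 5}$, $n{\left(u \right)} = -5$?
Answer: $42 - 21 i \sqrt{10} \approx 42.0 - 66.408 i$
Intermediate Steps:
$g{\left(p,o \right)} = -3$ ($g{\left(p,o \right)} = -5 + 2 = -3$)
$V = - 7 i \sqrt{10}$ ($V = - 7 \sqrt{-5 - 5} = - 7 \sqrt{-10} = - 7 i \sqrt{10} \approx - 22.136 i$)
$I{\left(b,H \right)} = -1 + H + b$ ($I{\left(b,H \right)} = \left(b + H\right) - 1 = \left(H + b\right) + \left(-3 + 2\right) = \left(H + b\right) - 1 = -1 + H + b$)
$I{\left(-4,6 - -2 \right)} \left(V + 14\right) = \left(-1 + \left(6 - -2\right) - 4\right) \left(- 7 i \sqrt{10} + 14\right) = \left(-1 + \left(6 + 2\right) - 4\right) \left(14 - 7 i \sqrt{10}\right) = \left(-1 + 8 - 4\right) \left(14 - 7 i \sqrt{10}\right) = 3 \left(14 - 7 i \sqrt{10}\right) = 42 - 21 i \sqrt{10}$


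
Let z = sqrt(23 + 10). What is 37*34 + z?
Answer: 1258 + sqrt(33) ≈ 1263.7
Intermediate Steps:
z = sqrt(33) ≈ 5.7446
37*34 + z = 37*34 + sqrt(33) = 1258 + sqrt(33)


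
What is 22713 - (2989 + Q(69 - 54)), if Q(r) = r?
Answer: 19709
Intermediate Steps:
22713 - (2989 + Q(69 - 54)) = 22713 - (2989 + (69 - 54)) = 22713 - (2989 + 15) = 22713 - 1*3004 = 22713 - 3004 = 19709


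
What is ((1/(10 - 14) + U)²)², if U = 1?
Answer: 81/256 ≈ 0.31641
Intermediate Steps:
((1/(10 - 14) + U)²)² = ((1/(10 - 14) + 1)²)² = ((1/(-4) + 1)²)² = ((-¼ + 1)²)² = ((¾)²)² = (9/16)² = 81/256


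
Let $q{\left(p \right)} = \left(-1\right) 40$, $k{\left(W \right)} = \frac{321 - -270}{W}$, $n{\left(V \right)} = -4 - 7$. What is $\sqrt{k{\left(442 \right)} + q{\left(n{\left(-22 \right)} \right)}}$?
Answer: $\frac{i \sqrt{7553338}}{442} \approx 6.2179 i$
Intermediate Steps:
$n{\left(V \right)} = -11$ ($n{\left(V \right)} = -4 - 7 = -11$)
$k{\left(W \right)} = \frac{591}{W}$ ($k{\left(W \right)} = \frac{321 + 270}{W} = \frac{591}{W}$)
$q{\left(p \right)} = -40$
$\sqrt{k{\left(442 \right)} + q{\left(n{\left(-22 \right)} \right)}} = \sqrt{\frac{591}{442} - 40} = \sqrt{- \frac{17089}{442}} = \frac{i \sqrt{7553338}}{442}$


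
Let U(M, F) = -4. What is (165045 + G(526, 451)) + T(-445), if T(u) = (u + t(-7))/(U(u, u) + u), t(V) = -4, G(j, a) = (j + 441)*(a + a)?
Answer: 1037280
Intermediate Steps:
G(j, a) = 2*a*(441 + j) (G(j, a) = (441 + j)*(2*a) = 2*a*(441 + j))
T(u) = 1 (T(u) = (u - 4)/(-4 + u) = (-4 + u)/(-4 + u) = 1)
(165045 + G(526, 451)) + T(-445) = (165045 + 2*451*(441 + 526)) + 1 = (165045 + 2*451*967) + 1 = (165045 + 872234) + 1 = 1037279 + 1 = 1037280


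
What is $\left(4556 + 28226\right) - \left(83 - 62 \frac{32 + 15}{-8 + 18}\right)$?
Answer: $\frac{164952}{5} \approx 32990.0$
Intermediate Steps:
$\left(4556 + 28226\right) - \left(83 - 62 \frac{32 + 15}{-8 + 18}\right) = 32782 - \left(83 - 62 \cdot \frac{47}{10}\right) = 32782 - \left(83 - 62 \cdot 47 \cdot \frac{1}{10}\right) = 32782 + \left(-83 + 62 \cdot \frac{47}{10}\right) = 32782 + \left(-83 + \frac{1457}{5}\right) = 32782 + \frac{1042}{5} = \frac{164952}{5}$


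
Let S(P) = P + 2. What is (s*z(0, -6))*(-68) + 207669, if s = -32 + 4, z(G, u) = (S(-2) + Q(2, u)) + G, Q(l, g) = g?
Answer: 196245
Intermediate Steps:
S(P) = 2 + P
z(G, u) = G + u (z(G, u) = ((2 - 2) + u) + G = (0 + u) + G = u + G = G + u)
s = -28
(s*z(0, -6))*(-68) + 207669 = -28*(0 - 6)*(-68) + 207669 = -28*(-6)*(-68) + 207669 = 168*(-68) + 207669 = -11424 + 207669 = 196245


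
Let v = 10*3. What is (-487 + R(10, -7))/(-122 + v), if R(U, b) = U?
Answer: 477/92 ≈ 5.1848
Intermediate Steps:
v = 30
(-487 + R(10, -7))/(-122 + v) = (-487 + 10)/(-122 + 30) = -477/(-92) = -477*(-1/92) = 477/92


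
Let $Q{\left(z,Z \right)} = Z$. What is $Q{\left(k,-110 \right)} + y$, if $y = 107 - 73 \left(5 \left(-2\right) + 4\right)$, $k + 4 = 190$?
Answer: $435$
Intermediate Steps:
$k = 186$ ($k = -4 + 190 = 186$)
$y = 545$ ($y = 107 - 73 \left(-10 + 4\right) = 107 - -438 = 107 + 438 = 545$)
$Q{\left(k,-110 \right)} + y = -110 + 545 = 435$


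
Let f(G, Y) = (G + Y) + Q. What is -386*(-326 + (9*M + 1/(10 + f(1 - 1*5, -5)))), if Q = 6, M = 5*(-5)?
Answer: 1488416/7 ≈ 2.1263e+5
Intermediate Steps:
M = -25
f(G, Y) = 6 + G + Y (f(G, Y) = (G + Y) + 6 = 6 + G + Y)
-386*(-326 + (9*M + 1/(10 + f(1 - 1*5, -5)))) = -386*(-326 + (9*(-25) + 1/(10 + (6 + (1 - 1*5) - 5)))) = -386*(-326 + (-225 + 1/(10 + (6 + (1 - 5) - 5)))) = -386*(-326 + (-225 + 1/(10 + (6 - 4 - 5)))) = -386*(-326 + (-225 + 1/(10 - 3))) = -386*(-326 + (-225 + 1/7)) = -386*(-326 + (-225 + ⅐)) = -386*(-326 - 1574/7) = -386*(-3856/7) = 1488416/7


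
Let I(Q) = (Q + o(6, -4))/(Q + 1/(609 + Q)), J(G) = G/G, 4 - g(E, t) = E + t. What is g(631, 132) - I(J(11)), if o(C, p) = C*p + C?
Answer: -453379/611 ≈ -742.03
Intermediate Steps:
g(E, t) = 4 - E - t (g(E, t) = 4 - (E + t) = 4 + (-E - t) = 4 - E - t)
J(G) = 1
o(C, p) = C + C*p
I(Q) = (-18 + Q)/(Q + 1/(609 + Q)) (I(Q) = (Q + 6*(1 - 4))/(Q + 1/(609 + Q)) = (Q + 6*(-3))/(Q + 1/(609 + Q)) = (Q - 18)/(Q + 1/(609 + Q)) = (-18 + Q)/(Q + 1/(609 + Q)))
g(631, 132) - I(J(11)) = (4 - 1*631 - 1*132) - (-10962 + 1² + 591*1)/(1 + 1² + 609*1) = (4 - 631 - 132) - (-10962 + 1 + 591)/(1 + 1 + 609) = -759 - (-10370)/611 = -759 - 1*(-10370/611) = -759 + 10370/611 = -453379/611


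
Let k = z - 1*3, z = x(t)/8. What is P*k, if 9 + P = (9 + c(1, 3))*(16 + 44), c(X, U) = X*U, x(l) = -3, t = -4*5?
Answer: -19197/8 ≈ -2399.6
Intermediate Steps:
t = -20
z = -3/8 ≈ -0.37500
c(X, U) = U*X
P = 711 (P = -9 + (9 + 3*1)*(16 + 44) = -9 + (9 + 3)*60 = -9 + 12*60 = -9 + 720 = 711)
k = -27/8 (k = -3/8 - 1*3 = -3/8 - 3 = -27/8 ≈ -3.3750)
P*k = 711*(-27/8) = -19197/8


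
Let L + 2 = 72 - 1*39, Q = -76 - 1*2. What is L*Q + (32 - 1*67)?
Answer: -2453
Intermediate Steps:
Q = -78 (Q = -76 - 2 = -78)
L = 31 (L = -2 + (72 - 1*39) = -2 + (72 - 39) = -2 + 33 = 31)
L*Q + (32 - 1*67) = 31*(-78) + (32 - 1*67) = -2418 + (32 - 67) = -2418 - 35 = -2453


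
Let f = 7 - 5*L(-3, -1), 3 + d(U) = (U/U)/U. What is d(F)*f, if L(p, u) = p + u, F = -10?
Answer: -837/10 ≈ -83.700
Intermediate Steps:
d(U) = -3 + 1/U (d(U) = -3 + (U/U)/U = -3 + 1/U)
f = 27 (f = 7 - 5*(-3 - 1) = 7 - 5*(-4) = 7 + 20 = 27)
d(F)*f = (-3 + 1/(-10))*27 = (-3 - 1/10)*27 = -31/10*27 = -837/10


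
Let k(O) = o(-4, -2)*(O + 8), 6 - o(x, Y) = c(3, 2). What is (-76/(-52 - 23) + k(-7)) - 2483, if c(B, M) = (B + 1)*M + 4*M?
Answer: -186899/75 ≈ -2492.0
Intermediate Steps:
c(B, M) = 4*M + M*(1 + B) (c(B, M) = (1 + B)*M + 4*M = M*(1 + B) + 4*M = 4*M + M*(1 + B))
o(x, Y) = -10 (o(x, Y) = 6 - 2*(5 + 3) = 6 - 2*8 = 6 - 1*16 = 6 - 16 = -10)
k(O) = -80 - 10*O (k(O) = -10*(O + 8) = -10*(8 + O) = -80 - 10*O)
(-76/(-52 - 23) + k(-7)) - 2483 = (-76/(-52 - 23) + (-80 - 10*(-7))) - 2483 = (-76/(-75) + (-80 + 70)) - 2483 = (-76*(-1/75) - 10) - 2483 = (76/75 - 10) - 2483 = -674/75 - 2483 = -186899/75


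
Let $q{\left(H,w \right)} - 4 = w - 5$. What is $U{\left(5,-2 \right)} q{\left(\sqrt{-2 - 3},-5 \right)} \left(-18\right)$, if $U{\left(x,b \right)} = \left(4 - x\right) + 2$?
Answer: $108$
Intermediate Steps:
$q{\left(H,w \right)} = -1 + w$ ($q{\left(H,w \right)} = 4 + \left(w - 5\right) = 4 + \left(-5 + w\right) = -1 + w$)
$U{\left(x,b \right)} = 6 - x$
$U{\left(5,-2 \right)} q{\left(\sqrt{-2 - 3},-5 \right)} \left(-18\right) = \left(6 - 5\right) \left(-1 - 5\right) \left(-18\right) = \left(6 - 5\right) \left(-6\right) \left(-18\right) = 1 \left(-6\right) \left(-18\right) = \left(-6\right) \left(-18\right) = 108$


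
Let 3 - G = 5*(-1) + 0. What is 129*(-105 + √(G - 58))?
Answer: -13545 + 645*I*√2 ≈ -13545.0 + 912.17*I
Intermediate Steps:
G = 8 (G = 3 - (5*(-1) + 0) = 3 - (-5 + 0) = 3 - 1*(-5) = 3 + 5 = 8)
129*(-105 + √(G - 58)) = 129*(-105 + √(8 - 58)) = 129*(-105 + √(-50)) = 129*(-105 + 5*I*√2) = -13545 + 645*I*√2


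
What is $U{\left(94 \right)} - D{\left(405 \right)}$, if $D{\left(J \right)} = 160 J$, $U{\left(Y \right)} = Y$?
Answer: $-64706$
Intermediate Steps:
$U{\left(94 \right)} - D{\left(405 \right)} = 94 - 160 \cdot 405 = 94 - 64800 = -64706$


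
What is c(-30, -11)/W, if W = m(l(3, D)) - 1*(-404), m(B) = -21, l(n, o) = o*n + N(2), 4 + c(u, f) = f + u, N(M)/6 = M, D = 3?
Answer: -45/383 ≈ -0.11749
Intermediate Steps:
N(M) = 6*M
c(u, f) = -4 + f + u (c(u, f) = -4 + (f + u) = -4 + f + u)
l(n, o) = 12 + n*o (l(n, o) = o*n + 6*2 = n*o + 12 = 12 + n*o)
W = 383 (W = -21 - 1*(-404) = -21 + 404 = 383)
c(-30, -11)/W = (-4 - 11 - 30)/383 = -45*1/383 = -45/383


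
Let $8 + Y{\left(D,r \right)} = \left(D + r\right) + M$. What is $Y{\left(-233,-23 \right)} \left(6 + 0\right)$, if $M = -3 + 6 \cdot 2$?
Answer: $-1530$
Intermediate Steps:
$M = 9$ ($M = -3 + 12 = 9$)
$Y{\left(D,r \right)} = 1 + D + r$ ($Y{\left(D,r \right)} = -8 + \left(\left(D + r\right) + 9\right) = -8 + \left(9 + D + r\right) = 1 + D + r$)
$Y{\left(-233,-23 \right)} \left(6 + 0\right) = \left(1 - 233 - 23\right) \left(6 + 0\right) = \left(-255\right) 6 = -1530$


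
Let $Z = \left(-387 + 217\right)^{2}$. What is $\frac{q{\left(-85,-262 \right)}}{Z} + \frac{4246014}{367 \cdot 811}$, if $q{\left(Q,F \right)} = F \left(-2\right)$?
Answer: $\frac{30716441597}{2150427325} \approx 14.284$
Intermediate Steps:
$q{\left(Q,F \right)} = - 2 F$
$Z = 28900$ ($Z = \left(-170\right)^{2} = 28900$)
$\frac{q{\left(-85,-262 \right)}}{Z} + \frac{4246014}{367 \cdot 811} = \frac{\left(-2\right) \left(-262\right)}{28900} + \frac{4246014}{367 \cdot 811} = 524 \cdot \frac{1}{28900} + \frac{4246014}{297637} = \frac{131}{7225} + 4246014 \cdot \frac{1}{297637} = \frac{131}{7225} + \frac{4246014}{297637} = \frac{30716441597}{2150427325}$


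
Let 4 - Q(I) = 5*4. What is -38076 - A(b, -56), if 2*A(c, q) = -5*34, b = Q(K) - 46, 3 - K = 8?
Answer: -37991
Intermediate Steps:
K = -5 (K = 3 - 1*8 = 3 - 8 = -5)
Q(I) = -16 (Q(I) = 4 - 5*4 = 4 - 1*20 = 4 - 20 = -16)
b = -62 (b = -16 - 46 = -62)
A(c, q) = -85 (A(c, q) = (-5*34)/2 = (½)*(-170) = -85)
-38076 - A(b, -56) = -38076 - 1*(-85) = -38076 + 85 = -37991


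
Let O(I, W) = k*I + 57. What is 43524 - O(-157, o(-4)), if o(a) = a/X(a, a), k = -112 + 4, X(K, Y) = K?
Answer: 26511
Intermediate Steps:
k = -108
o(a) = 1 (o(a) = a/a = 1)
O(I, W) = 57 - 108*I (O(I, W) = -108*I + 57 = 57 - 108*I)
43524 - O(-157, o(-4)) = 43524 - (57 - 108*(-157)) = 43524 - (57 + 16956) = 43524 - 1*17013 = 43524 - 17013 = 26511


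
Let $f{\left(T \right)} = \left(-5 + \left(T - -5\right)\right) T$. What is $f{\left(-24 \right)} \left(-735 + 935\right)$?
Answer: $115200$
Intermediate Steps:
$f{\left(T \right)} = T^{2}$ ($f{\left(T \right)} = \left(-5 + \left(T + 5\right)\right) T = \left(-5 + \left(5 + T\right)\right) T = T T = T^{2}$)
$f{\left(-24 \right)} \left(-735 + 935\right) = \left(-24\right)^{2} \left(-735 + 935\right) = 576 \cdot 200 = 115200$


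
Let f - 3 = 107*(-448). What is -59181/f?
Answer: 59181/47933 ≈ 1.2347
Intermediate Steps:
f = -47933 (f = 3 + 107*(-448) = 3 - 47936 = -47933)
-59181/f = -59181/(-47933) = -59181*(-1/47933) = 59181/47933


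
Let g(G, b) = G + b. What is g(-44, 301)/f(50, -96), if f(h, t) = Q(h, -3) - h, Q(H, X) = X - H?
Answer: -257/103 ≈ -2.4951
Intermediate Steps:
f(h, t) = -3 - 2*h (f(h, t) = (-3 - h) - h = -3 - 2*h)
g(-44, 301)/f(50, -96) = (-44 + 301)/(-3 - 2*50) = 257/(-3 - 100) = 257/(-103) = 257*(-1/103) = -257/103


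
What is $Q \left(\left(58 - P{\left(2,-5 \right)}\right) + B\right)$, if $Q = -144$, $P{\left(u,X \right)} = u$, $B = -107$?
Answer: $7344$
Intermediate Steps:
$Q \left(\left(58 - P{\left(2,-5 \right)}\right) + B\right) = - 144 \left(\left(58 - 2\right) - 107\right) = - 144 \left(56 - 107\right) = \left(-144\right) \left(-51\right) = 7344$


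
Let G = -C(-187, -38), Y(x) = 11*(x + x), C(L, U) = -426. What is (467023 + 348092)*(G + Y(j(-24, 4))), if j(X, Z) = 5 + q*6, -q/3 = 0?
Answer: 436901640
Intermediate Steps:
q = 0 (q = -3*0 = 0)
j(X, Z) = 5 (j(X, Z) = 5 + 0*6 = 5 + 0 = 5)
Y(x) = 22*x (Y(x) = 11*(2*x) = 22*x)
G = 426 (G = -1*(-426) = 426)
(467023 + 348092)*(G + Y(j(-24, 4))) = (467023 + 348092)*(426 + 22*5) = 815115*(426 + 110) = 815115*536 = 436901640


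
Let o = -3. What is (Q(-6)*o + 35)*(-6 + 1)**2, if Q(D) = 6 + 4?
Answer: 125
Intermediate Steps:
Q(D) = 10
(Q(-6)*o + 35)*(-6 + 1)**2 = (10*(-3) + 35)*(-6 + 1)**2 = (-30 + 35)*(-5)**2 = 5*25 = 125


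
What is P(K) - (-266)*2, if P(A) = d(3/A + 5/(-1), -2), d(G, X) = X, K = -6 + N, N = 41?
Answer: 530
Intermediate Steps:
K = 35 (K = -6 + 41 = 35)
P(A) = -2
P(K) - (-266)*2 = -2 - (-266)*2 = -2 - 1*(-532) = -2 + 532 = 530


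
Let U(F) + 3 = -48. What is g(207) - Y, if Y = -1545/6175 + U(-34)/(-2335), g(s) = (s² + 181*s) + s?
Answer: 46441369341/576745 ≈ 80523.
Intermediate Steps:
U(F) = -51 (U(F) = -3 - 48 = -51)
g(s) = s² + 182*s
Y = -131706/576745 (Y = -1545/6175 - 51/(-2335) = -1545*1/6175 - 51*(-1/2335) = -309/1235 + 51/2335 = -131706/576745 ≈ -0.22836)
g(207) - Y = 207*(182 + 207) - 1*(-131706/576745) = 207*389 + 131706/576745 = 80523 + 131706/576745 = 46441369341/576745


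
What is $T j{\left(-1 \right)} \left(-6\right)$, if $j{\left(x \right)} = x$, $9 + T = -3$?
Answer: $-72$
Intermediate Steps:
$T = -12$ ($T = -9 - 3 = -12$)
$T j{\left(-1 \right)} \left(-6\right) = \left(-12\right) \left(-1\right) \left(-6\right) = 12 \left(-6\right) = -72$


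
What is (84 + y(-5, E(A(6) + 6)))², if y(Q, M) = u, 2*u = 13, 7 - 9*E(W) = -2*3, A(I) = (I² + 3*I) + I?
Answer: 32761/4 ≈ 8190.3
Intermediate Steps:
A(I) = I² + 4*I
E(W) = 13/9 (E(W) = 7/9 - (-2)*3/9 = 7/9 - ⅑*(-6) = 7/9 + ⅔ = 13/9)
u = 13/2 (u = (½)*13 = 13/2 ≈ 6.5000)
y(Q, M) = 13/2
(84 + y(-5, E(A(6) + 6)))² = (84 + 13/2)² = (181/2)² = 32761/4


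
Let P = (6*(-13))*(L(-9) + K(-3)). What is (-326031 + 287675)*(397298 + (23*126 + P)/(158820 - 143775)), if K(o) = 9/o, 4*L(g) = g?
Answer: -15284486831762/1003 ≈ -1.5239e+10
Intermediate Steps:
L(g) = g/4
P = 819/2 (P = (6*(-13))*((1/4)*(-9) + 9/(-3)) = -78*(-9/4 + 9*(-1/3)) = -78*(-9/4 - 3) = -78*(-21/4) = 819/2 ≈ 409.50)
(-326031 + 287675)*(397298 + (23*126 + P)/(158820 - 143775)) = (-326031 + 287675)*(397298 + (23*126 + 819/2)/(158820 - 143775)) = -38356*(397298 + (2898 + 819/2)/15045) = -38356*(397298 + (6615/2)*(1/15045)) = -38356*(397298 + 441/2006) = -38356*796980229/2006 = -15284486831762/1003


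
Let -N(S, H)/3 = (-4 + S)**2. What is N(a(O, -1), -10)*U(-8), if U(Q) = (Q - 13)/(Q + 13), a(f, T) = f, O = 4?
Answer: 0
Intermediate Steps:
N(S, H) = -3*(-4 + S)**2
U(Q) = (-13 + Q)/(13 + Q)
N(a(O, -1), -10)*U(-8) = (-3*(-4 + 4)**2)*((-13 - 8)/(13 - 8)) = (-3*0**2)*(-21/5) = (-3*0)*((1/5)*(-21)) = 0*(-21/5) = 0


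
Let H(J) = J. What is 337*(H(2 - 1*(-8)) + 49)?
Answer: 19883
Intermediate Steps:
337*(H(2 - 1*(-8)) + 49) = 337*((2 - 1*(-8)) + 49) = 337*((2 + 8) + 49) = 337*(10 + 49) = 337*59 = 19883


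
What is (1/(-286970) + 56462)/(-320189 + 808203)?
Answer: 16202900139/140045377580 ≈ 0.11570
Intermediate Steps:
(1/(-286970) + 56462)/(-320189 + 808203) = (-1/286970 + 56462)/488014 = (16202900139/286970)*(1/488014) = 16202900139/140045377580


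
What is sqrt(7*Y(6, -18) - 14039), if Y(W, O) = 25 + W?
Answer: I*sqrt(13822) ≈ 117.57*I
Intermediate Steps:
sqrt(7*Y(6, -18) - 14039) = sqrt(7*(25 + 6) - 14039) = sqrt(7*31 - 14039) = sqrt(217 - 14039) = sqrt(-13822) = I*sqrt(13822)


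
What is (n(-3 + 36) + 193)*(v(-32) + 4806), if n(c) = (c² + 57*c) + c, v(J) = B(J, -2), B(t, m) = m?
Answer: 15353584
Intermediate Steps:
v(J) = -2
n(c) = c² + 58*c
(n(-3 + 36) + 193)*(v(-32) + 4806) = ((-3 + 36)*(58 + (-3 + 36)) + 193)*(-2 + 4806) = (33*(58 + 33) + 193)*4804 = (33*91 + 193)*4804 = (3003 + 193)*4804 = 3196*4804 = 15353584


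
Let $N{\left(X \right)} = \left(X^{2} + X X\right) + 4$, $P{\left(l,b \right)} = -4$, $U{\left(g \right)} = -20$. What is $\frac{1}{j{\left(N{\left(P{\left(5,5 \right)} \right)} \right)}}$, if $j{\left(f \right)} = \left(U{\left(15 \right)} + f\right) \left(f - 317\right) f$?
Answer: $- \frac{1}{161856} \approx -6.1783 \cdot 10^{-6}$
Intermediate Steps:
$N{\left(X \right)} = 4 + 2 X^{2}$ ($N{\left(X \right)} = \left(X^{2} + X^{2}\right) + 4 = 2 X^{2} + 4 = 4 + 2 X^{2}$)
$j{\left(f \right)} = f \left(-317 + f\right) \left(-20 + f\right)$ ($j{\left(f \right)} = \left(-20 + f\right) \left(f - 317\right) f = \left(-20 + f\right) \left(-317 + f\right) f = \left(-317 + f\right) \left(-20 + f\right) f = f \left(-317 + f\right) \left(-20 + f\right)$)
$\frac{1}{j{\left(N{\left(P{\left(5,5 \right)} \right)} \right)}} = \frac{1}{\left(4 + 2 \left(-4\right)^{2}\right) \left(6340 + \left(4 + 2 \left(-4\right)^{2}\right)^{2} - 337 \left(4 + 2 \left(-4\right)^{2}\right)\right)} = \frac{1}{\left(4 + 2 \cdot 16\right) \left(6340 + \left(4 + 2 \cdot 16\right)^{2} - 337 \left(4 + 2 \cdot 16\right)\right)} = \frac{1}{\left(4 + 32\right) \left(6340 + \left(4 + 32\right)^{2} - 337 \left(4 + 32\right)\right)} = \frac{1}{36 \left(6340 + 36^{2} - 12132\right)} = \frac{1}{36 \left(6340 + 1296 - 12132\right)} = \frac{1}{36 \left(-4496\right)} = \frac{1}{-161856} = - \frac{1}{161856}$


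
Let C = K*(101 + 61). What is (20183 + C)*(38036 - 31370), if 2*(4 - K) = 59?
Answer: 107002632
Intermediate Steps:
K = -51/2 (K = 4 - ½*59 = 4 - 59/2 = -51/2 ≈ -25.500)
C = -4131 (C = -51*(101 + 61)/2 = -51/2*162 = -4131)
(20183 + C)*(38036 - 31370) = (20183 - 4131)*(38036 - 31370) = 16052*6666 = 107002632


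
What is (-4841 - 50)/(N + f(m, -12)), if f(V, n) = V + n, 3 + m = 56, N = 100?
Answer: -4891/141 ≈ -34.688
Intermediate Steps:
m = 53 (m = -3 + 56 = 53)
(-4841 - 50)/(N + f(m, -12)) = (-4841 - 50)/(100 + (53 - 12)) = -4891/(100 + 41) = -4891/141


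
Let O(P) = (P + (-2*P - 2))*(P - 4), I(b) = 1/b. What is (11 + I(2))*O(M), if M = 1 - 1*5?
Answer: -184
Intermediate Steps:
M = -4 (M = 1 - 5 = -4)
O(P) = (-4 + P)*(-2 - P) (O(P) = (P + (-2 - 2*P))*(-4 + P) = (-2 - P)*(-4 + P) = (-4 + P)*(-2 - P))
(11 + I(2))*O(M) = (11 + 1/2)*(8 - 1*(-4)² + 2*(-4)) = (11 + ½)*(8 - 1*16 - 8) = 23*(8 - 16 - 8)/2 = (23/2)*(-16) = -184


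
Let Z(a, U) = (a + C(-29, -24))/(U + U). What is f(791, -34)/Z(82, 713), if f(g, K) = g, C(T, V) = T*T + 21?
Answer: 563983/472 ≈ 1194.9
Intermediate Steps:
C(T, V) = 21 + T² (C(T, V) = T² + 21 = 21 + T²)
Z(a, U) = (862 + a)/(2*U) (Z(a, U) = (a + (21 + (-29)²))/(U + U) = (a + (21 + 841))/((2*U)) = (a + 862)*(1/(2*U)) = (862 + a)*(1/(2*U)) = (862 + a)/(2*U))
f(791, -34)/Z(82, 713) = 791/(((½)*(862 + 82)/713)) = 791/(((½)*(1/713)*944)) = 791/(472/713) = 791*(713/472) = 563983/472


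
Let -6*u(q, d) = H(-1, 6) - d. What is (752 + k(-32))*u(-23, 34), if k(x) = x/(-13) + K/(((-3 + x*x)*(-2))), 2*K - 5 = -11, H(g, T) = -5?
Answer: 20027975/4084 ≈ 4904.0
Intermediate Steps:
K = -3 (K = 5/2 + (1/2)*(-11) = 5/2 - 11/2 = -3)
k(x) = -3/(6 - 2*x**2) - x/13 (k(x) = x/(-13) - 3*(-1/(2*(-3 + x*x))) = x*(-1/13) - 3*(-1/(2*(-3 + x**2))) = -x/13 - 3/(6 - 2*x**2) = -3/(6 - 2*x**2) - x/13)
u(q, d) = 5/6 + d/6 (u(q, d) = -(-5 - d)/6 = 5/6 + d/6)
(752 + k(-32))*u(-23, 34) = (752 + (39 - 2*(-32)**3 + 6*(-32))/(26*(-3 + (-32)**2)))*(5/6 + (1/6)*34) = (752 + (39 - 2*(-32768) - 192)/(26*(-3 + 1024)))*(5/6 + 17/3) = (752 + (1/26)*(39 + 65536 - 192)/1021)*(13/2) = (752 + (1/26)*(1/1021)*65383)*(13/2) = (752 + 65383/26546)*(13/2) = (20027975/26546)*(13/2) = 20027975/4084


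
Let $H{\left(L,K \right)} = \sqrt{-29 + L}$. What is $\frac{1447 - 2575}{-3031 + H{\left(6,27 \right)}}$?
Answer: $\frac{142457}{382791} + \frac{47 i \sqrt{23}}{382791} \approx 0.37215 + 0.00058884 i$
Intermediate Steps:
$\frac{1447 - 2575}{-3031 + H{\left(6,27 \right)}} = \frac{1447 - 2575}{-3031 + \sqrt{-29 + 6}} = - \frac{1128}{-3031 + \sqrt{-23}} = - \frac{1128}{-3031 + i \sqrt{23}}$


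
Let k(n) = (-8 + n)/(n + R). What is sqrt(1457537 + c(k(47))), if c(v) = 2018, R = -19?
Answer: sqrt(1459555) ≈ 1208.1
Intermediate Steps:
k(n) = (-8 + n)/(-19 + n) (k(n) = (-8 + n)/(n - 19) = (-8 + n)/(-19 + n))
sqrt(1457537 + c(k(47))) = sqrt(1457537 + 2018) = sqrt(1459555)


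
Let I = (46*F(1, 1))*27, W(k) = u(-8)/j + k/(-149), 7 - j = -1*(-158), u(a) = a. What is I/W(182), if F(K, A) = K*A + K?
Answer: -27943758/13145 ≈ -2125.8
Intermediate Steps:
j = -151 (j = 7 - (-1)*(-158) = 7 - 1*158 = 7 - 158 = -151)
F(K, A) = K + A*K (F(K, A) = A*K + K = K + A*K)
W(k) = 8/151 - k/149 (W(k) = -8/(-151) + k/(-149) = -8*(-1/151) + k*(-1/149) = 8/151 - k/149)
I = 2484 (I = (46*(1*(1 + 1)))*27 = (46*(1*2))*27 = (46*2)*27 = 92*27 = 2484)
I/W(182) = 2484/(8/151 - 1/149*182) = 2484/(8/151 - 182/149) = 2484/(-26290/22499) = 2484*(-22499/26290) = -27943758/13145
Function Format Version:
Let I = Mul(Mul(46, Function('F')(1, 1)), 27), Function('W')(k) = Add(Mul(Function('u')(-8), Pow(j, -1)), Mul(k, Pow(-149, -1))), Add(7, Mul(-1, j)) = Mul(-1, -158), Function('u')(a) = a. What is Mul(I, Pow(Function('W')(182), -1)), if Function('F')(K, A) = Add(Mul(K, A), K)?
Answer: Rational(-27943758, 13145) ≈ -2125.8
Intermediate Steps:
j = -151 (j = Add(7, Mul(-1, Mul(-1, -158))) = Add(7, Mul(-1, 158)) = Add(7, -158) = -151)
Function('F')(K, A) = Add(K, Mul(A, K)) (Function('F')(K, A) = Add(Mul(A, K), K) = Add(K, Mul(A, K)))
Function('W')(k) = Add(Rational(8, 151), Mul(Rational(-1, 149), k)) (Function('W')(k) = Add(Mul(-8, Pow(-151, -1)), Mul(k, Pow(-149, -1))) = Add(Mul(-8, Rational(-1, 151)), Mul(k, Rational(-1, 149))) = Add(Rational(8, 151), Mul(Rational(-1, 149), k)))
I = 2484 (I = Mul(Mul(46, Mul(1, Add(1, 1))), 27) = Mul(Mul(46, Mul(1, 2)), 27) = Mul(Mul(46, 2), 27) = Mul(92, 27) = 2484)
Mul(I, Pow(Function('W')(182), -1)) = Mul(2484, Pow(Add(Rational(8, 151), Mul(Rational(-1, 149), 182)), -1)) = Mul(2484, Pow(Add(Rational(8, 151), Rational(-182, 149)), -1)) = Mul(2484, Pow(Rational(-26290, 22499), -1)) = Mul(2484, Rational(-22499, 26290)) = Rational(-27943758, 13145)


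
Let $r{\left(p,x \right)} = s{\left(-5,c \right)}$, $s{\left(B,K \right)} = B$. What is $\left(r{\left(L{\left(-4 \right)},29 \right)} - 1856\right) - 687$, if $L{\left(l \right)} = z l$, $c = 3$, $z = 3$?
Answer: $-2548$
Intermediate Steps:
$L{\left(l \right)} = 3 l$
$r{\left(p,x \right)} = -5$
$\left(r{\left(L{\left(-4 \right)},29 \right)} - 1856\right) - 687 = \left(-5 - 1856\right) - 687 = -1861 - 687 = -2548$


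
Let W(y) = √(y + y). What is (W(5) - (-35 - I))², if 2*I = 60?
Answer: (65 + √10)² ≈ 4646.1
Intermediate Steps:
I = 30 (I = (½)*60 = 30)
W(y) = √2*√y (W(y) = √(2*y) = √2*√y)
(W(5) - (-35 - I))² = (√2*√5 - (-35 - 1*30))² = (√10 - (-35 - 30))² = (√10 - 1*(-65))² = (√10 + 65)² = (65 + √10)²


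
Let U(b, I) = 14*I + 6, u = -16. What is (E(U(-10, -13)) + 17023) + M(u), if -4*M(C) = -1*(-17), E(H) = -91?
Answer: 67711/4 ≈ 16928.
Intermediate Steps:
U(b, I) = 6 + 14*I
M(C) = -17/4 (M(C) = -(-1)*(-17)/4 = -1/4*17 = -17/4)
(E(U(-10, -13)) + 17023) + M(u) = (-91 + 17023) - 17/4 = 16932 - 17/4 = 67711/4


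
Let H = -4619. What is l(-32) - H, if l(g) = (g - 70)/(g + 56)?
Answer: 18459/4 ≈ 4614.8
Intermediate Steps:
l(g) = (-70 + g)/(56 + g)
l(-32) - H = (-70 - 32)/(56 - 32) - 1*(-4619) = -102/24 + 4619 = (1/24)*(-102) + 4619 = -17/4 + 4619 = 18459/4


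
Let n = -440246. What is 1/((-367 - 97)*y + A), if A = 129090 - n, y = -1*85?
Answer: 1/608776 ≈ 1.6426e-6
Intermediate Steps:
y = -85
A = 569336 (A = 129090 - 1*(-440246) = 129090 + 440246 = 569336)
1/((-367 - 97)*y + A) = 1/((-367 - 97)*(-85) + 569336) = 1/(-464*(-85) + 569336) = 1/(39440 + 569336) = 1/608776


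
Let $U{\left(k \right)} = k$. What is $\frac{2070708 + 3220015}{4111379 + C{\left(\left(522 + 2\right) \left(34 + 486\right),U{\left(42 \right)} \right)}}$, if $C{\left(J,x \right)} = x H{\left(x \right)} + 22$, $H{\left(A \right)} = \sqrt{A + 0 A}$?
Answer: $\frac{1035823039663}{804934195653} - \frac{10581446 \sqrt{42}}{804934195653} \approx 1.2868$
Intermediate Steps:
$H{\left(A \right)} = \sqrt{A}$ ($H{\left(A \right)} = \sqrt{A + 0} = \sqrt{A}$)
$C{\left(J,x \right)} = 22 + x^{\frac{3}{2}}$ ($C{\left(J,x \right)} = x \sqrt{x} + 22 = x^{\frac{3}{2}} + 22 = 22 + x^{\frac{3}{2}}$)
$\frac{2070708 + 3220015}{4111379 + C{\left(\left(522 + 2\right) \left(34 + 486\right),U{\left(42 \right)} \right)}} = \frac{2070708 + 3220015}{4111379 + \left(22 + 42^{\frac{3}{2}}\right)} = \frac{5290723}{4111379 + \left(22 + 42 \sqrt{42}\right)} = \frac{5290723}{4111401 + 42 \sqrt{42}}$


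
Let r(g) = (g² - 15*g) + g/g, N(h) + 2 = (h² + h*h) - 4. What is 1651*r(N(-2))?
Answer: -41275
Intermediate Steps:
N(h) = -6 + 2*h² (N(h) = -2 + ((h² + h*h) - 4) = -2 + ((h² + h²) - 4) = -2 + (2*h² - 4) = -2 + (-4 + 2*h²) = -6 + 2*h²)
r(g) = 1 + g² - 15*g (r(g) = (g² - 15*g) + 1 = 1 + g² - 15*g)
1651*r(N(-2)) = 1651*(1 + (-6 + 2*(-2)²)² - 15*(-6 + 2*(-2)²)) = 1651*(1 + (-6 + 2*4)² - 15*(-6 + 2*4)) = 1651*(1 + (-6 + 8)² - 15*(-6 + 8)) = 1651*(1 + 2² - 15*2) = 1651*(1 + 4 - 30) = 1651*(-25) = -41275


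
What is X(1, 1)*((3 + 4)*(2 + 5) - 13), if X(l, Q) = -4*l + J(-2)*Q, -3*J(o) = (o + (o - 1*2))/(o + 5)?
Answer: -120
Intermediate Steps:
J(o) = -(-2 + 2*o)/(3*(5 + o)) (J(o) = -(o + (o - 1*2))/(3*(o + 5)) = -(o + (o - 2))/(3*(5 + o)) = -(o + (-2 + o))/(3*(5 + o)) = -(-2 + 2*o)/(3*(5 + o)))
X(l, Q) = -4*l + 2*Q/3 (X(l, Q) = -4*l + (2*(1 - 1*(-2))/(3*(5 - 2)))*Q = -4*l + ((2/3)*(1 + 2)/3)*Q = -4*l + ((2/3)*(1/3)*3)*Q = -4*l + 2*Q/3)
X(1, 1)*((3 + 4)*(2 + 5) - 13) = (-4*1 + (2/3)*1)*((3 + 4)*(2 + 5) - 13) = (-4 + 2/3)*(7*7 - 13) = -10*(49 - 13)/3 = -10/3*36 = -120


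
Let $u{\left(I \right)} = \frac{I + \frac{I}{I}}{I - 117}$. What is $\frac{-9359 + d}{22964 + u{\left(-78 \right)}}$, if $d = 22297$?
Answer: $\frac{2522910}{4478057} \approx 0.56339$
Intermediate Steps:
$u{\left(I \right)} = \frac{1 + I}{-117 + I}$ ($u{\left(I \right)} = \frac{I + 1}{-117 + I} = \frac{1 + I}{-117 + I}$)
$\frac{-9359 + d}{22964 + u{\left(-78 \right)}} = \frac{-9359 + 22297}{22964 + \frac{1 - 78}{-117 - 78}} = \frac{12938}{22964 + \frac{1}{-195} \left(-77\right)} = \frac{12938}{22964 - - \frac{77}{195}} = \frac{12938}{22964 + \frac{77}{195}} = \frac{12938}{\frac{4478057}{195}} = 12938 \cdot \frac{195}{4478057} = \frac{2522910}{4478057}$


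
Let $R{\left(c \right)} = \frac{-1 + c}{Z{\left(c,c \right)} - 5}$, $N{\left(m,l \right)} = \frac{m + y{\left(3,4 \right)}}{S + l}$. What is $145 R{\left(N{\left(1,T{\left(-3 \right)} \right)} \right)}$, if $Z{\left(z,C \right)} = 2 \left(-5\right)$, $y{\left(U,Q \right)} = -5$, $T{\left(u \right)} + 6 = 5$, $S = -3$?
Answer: $0$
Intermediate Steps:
$T{\left(u \right)} = -1$ ($T{\left(u \right)} = -6 + 5 = -1$)
$N{\left(m,l \right)} = \frac{-5 + m}{-3 + l}$ ($N{\left(m,l \right)} = \frac{m - 5}{-3 + l} = \frac{-5 + m}{-3 + l}$)
$Z{\left(z,C \right)} = -10$
$R{\left(c \right)} = \frac{1}{15} - \frac{c}{15}$ ($R{\left(c \right)} = \frac{-1 + c}{-10 - 5} = \frac{-1 + c}{-15} = \left(-1 + c\right) \left(- \frac{1}{15}\right) = \frac{1}{15} - \frac{c}{15}$)
$145 R{\left(N{\left(1,T{\left(-3 \right)} \right)} \right)} = 145 \left(\frac{1}{15} - \frac{\frac{1}{-3 - 1} \left(-5 + 1\right)}{15}\right) = 145 \left(\frac{1}{15} - \frac{\frac{1}{-4} \left(-4\right)}{15}\right) = 145 \left(\frac{1}{15} - \frac{\left(- \frac{1}{4}\right) \left(-4\right)}{15}\right) = 145 \left(\frac{1}{15} - \frac{1}{15}\right) = 145 \cdot 0 = 0$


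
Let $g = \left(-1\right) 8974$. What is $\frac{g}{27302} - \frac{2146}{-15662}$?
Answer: $- \frac{20490174}{106900981} \approx -0.19167$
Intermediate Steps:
$g = -8974$
$\frac{g}{27302} - \frac{2146}{-15662} = - \frac{8974}{27302} - \frac{2146}{-15662} = \left(-8974\right) \frac{1}{27302} - - \frac{1073}{7831} = - \frac{4487}{13651} + \frac{1073}{7831} = - \frac{20490174}{106900981}$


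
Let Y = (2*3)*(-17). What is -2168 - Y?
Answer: -2066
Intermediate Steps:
Y = -102 (Y = 6*(-17) = -102)
-2168 - Y = -2168 - 1*(-102) = -2168 + 102 = -2066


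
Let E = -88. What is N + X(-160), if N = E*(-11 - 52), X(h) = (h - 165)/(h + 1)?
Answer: 881821/159 ≈ 5546.0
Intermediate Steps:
X(h) = (-165 + h)/(1 + h)
N = 5544 (N = -88*(-11 - 52) = -88*(-63) = 5544)
N + X(-160) = 5544 + (-165 - 160)/(1 - 160) = 5544 - 325/(-159) = 5544 - 1/159*(-325) = 5544 + 325/159 = 881821/159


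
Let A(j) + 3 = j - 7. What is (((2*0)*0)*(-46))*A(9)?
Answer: 0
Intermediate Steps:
A(j) = -10 + j (A(j) = -3 + (j - 7) = -3 + (-7 + j) = -10 + j)
(((2*0)*0)*(-46))*A(9) = (((2*0)*0)*(-46))*(-10 + 9) = ((0*0)*(-46))*(-1) = (0*(-46))*(-1) = 0*(-1) = 0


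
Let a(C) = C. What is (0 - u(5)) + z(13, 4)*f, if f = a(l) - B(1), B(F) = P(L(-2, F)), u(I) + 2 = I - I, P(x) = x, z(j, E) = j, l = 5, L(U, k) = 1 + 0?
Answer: 54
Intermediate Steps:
L(U, k) = 1
u(I) = -2 (u(I) = -2 + (I - I) = -2 + 0 = -2)
B(F) = 1
f = 4 (f = 5 - 1*1 = 5 - 1 = 4)
(0 - u(5)) + z(13, 4)*f = (0 - 1*(-2)) + 13*4 = (0 + 2) + 52 = 2 + 52 = 54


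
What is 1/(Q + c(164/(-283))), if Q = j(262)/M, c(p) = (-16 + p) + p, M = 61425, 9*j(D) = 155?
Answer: -31289895/536894867 ≈ -0.058279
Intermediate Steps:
j(D) = 155/9 (j(D) = (⅑)*155 = 155/9)
c(p) = -16 + 2*p
Q = 31/110565 (Q = (155/9)/61425 = (155/9)*(1/61425) = 31/110565 ≈ 0.00028038)
1/(Q + c(164/(-283))) = 1/(31/110565 + (-16 + 2*(164/(-283)))) = 1/(31/110565 + (-16 + 2*(164*(-1/283)))) = 1/(31/110565 + (-16 + 2*(-164/283))) = 1/(31/110565 + (-16 - 328/283)) = 1/(31/110565 - 4856/283) = 1/(-536894867/31289895) = -31289895/536894867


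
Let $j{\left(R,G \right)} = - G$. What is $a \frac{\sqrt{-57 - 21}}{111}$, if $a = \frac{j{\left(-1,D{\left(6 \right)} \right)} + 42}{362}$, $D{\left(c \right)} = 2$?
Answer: $\frac{20 i \sqrt{78}}{20091} \approx 0.0087918 i$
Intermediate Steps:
$a = \frac{20}{181}$ ($a = \frac{\left(-1\right) 2 + 42}{362} = \left(-2 + 42\right) \frac{1}{362} = 40 \cdot \frac{1}{362} = \frac{20}{181} \approx 0.1105$)
$a \frac{\sqrt{-57 - 21}}{111} = \frac{20 \frac{\sqrt{-57 - 21}}{111}}{181} = \frac{20 \sqrt{-78} \cdot \frac{1}{111}}{181} = \frac{20 i \sqrt{78} \cdot \frac{1}{111}}{181} = \frac{20 \frac{i \sqrt{78}}{111}}{181} = \frac{20 i \sqrt{78}}{20091}$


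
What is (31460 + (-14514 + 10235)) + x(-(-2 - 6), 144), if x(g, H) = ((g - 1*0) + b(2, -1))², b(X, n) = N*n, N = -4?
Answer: 27325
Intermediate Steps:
b(X, n) = -4*n
x(g, H) = (4 + g)² (x(g, H) = ((g - 1*0) - 4*(-1))² = ((g + 0) + 4)² = (g + 4)² = (4 + g)²)
(31460 + (-14514 + 10235)) + x(-(-2 - 6), 144) = (31460 + (-14514 + 10235)) + (4 - (-2 - 6))² = (31460 - 4279) + (4 - 1*(-8))² = 27181 + (4 + 8)² = 27181 + 12² = 27181 + 144 = 27325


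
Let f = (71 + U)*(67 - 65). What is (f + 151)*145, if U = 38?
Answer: 53505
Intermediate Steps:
f = 218 (f = (71 + 38)*(67 - 65) = 109*2 = 218)
(f + 151)*145 = (218 + 151)*145 = 369*145 = 53505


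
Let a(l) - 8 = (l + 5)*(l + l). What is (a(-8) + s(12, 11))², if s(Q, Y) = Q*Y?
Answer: 35344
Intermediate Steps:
a(l) = 8 + 2*l*(5 + l) (a(l) = 8 + (l + 5)*(l + l) = 8 + (5 + l)*(2*l) = 8 + 2*l*(5 + l))
(a(-8) + s(12, 11))² = ((8 + 2*(-8)² + 10*(-8)) + 12*11)² = ((8 + 2*64 - 80) + 132)² = ((8 + 128 - 80) + 132)² = (56 + 132)² = 188² = 35344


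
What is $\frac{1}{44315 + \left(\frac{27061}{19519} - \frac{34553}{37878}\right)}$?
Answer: $\frac{739340682}{32764232899381} \approx 2.2565 \cdot 10^{-5}$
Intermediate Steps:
$\frac{1}{44315 + \left(\frac{27061}{19519} - \frac{34553}{37878}\right)} = \frac{1}{44315 + \frac{350576551}{739340682}} = \frac{1}{\frac{32764232899381}{739340682}} = \frac{739340682}{32764232899381}$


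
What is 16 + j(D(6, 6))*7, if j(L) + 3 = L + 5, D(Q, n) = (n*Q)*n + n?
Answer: 1584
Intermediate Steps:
D(Q, n) = n + Q*n² (D(Q, n) = (Q*n)*n + n = Q*n² + n = n + Q*n²)
j(L) = 2 + L (j(L) = -3 + (L + 5) = -3 + (5 + L) = 2 + L)
16 + j(D(6, 6))*7 = 16 + (2 + 6*(1 + 6*6))*7 = 16 + (2 + 6*(1 + 36))*7 = 16 + (2 + 6*37)*7 = 16 + (2 + 222)*7 = 16 + 224*7 = 16 + 1568 = 1584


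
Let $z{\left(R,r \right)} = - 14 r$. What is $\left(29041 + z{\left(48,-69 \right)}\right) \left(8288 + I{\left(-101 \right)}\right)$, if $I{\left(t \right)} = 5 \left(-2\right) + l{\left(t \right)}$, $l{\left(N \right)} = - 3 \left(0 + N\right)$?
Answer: $257490067$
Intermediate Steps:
$l{\left(N \right)} = - 3 N$
$I{\left(t \right)} = -10 - 3 t$ ($I{\left(t \right)} = 5 \left(-2\right) - 3 t = -10 - 3 t$)
$\left(29041 + z{\left(48,-69 \right)}\right) \left(8288 + I{\left(-101 \right)}\right) = \left(29041 - -966\right) \left(8288 - -293\right) = \left(29041 + 966\right) \left(8288 + \left(-10 + 303\right)\right) = 30007 \left(8288 + 293\right) = 30007 \cdot 8581 = 257490067$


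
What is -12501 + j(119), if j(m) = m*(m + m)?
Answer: 15821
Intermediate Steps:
j(m) = 2*m² (j(m) = m*(2*m) = 2*m²)
-12501 + j(119) = -12501 + 2*119² = -12501 + 2*14161 = -12501 + 28322 = 15821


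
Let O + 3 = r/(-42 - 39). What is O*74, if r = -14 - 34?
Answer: -4810/27 ≈ -178.15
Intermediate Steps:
r = -48
O = -65/27 (O = -3 - 48/(-42 - 39) = -3 - 48/(-81) = -3 - 48*(-1/81) = -3 + 16/27 = -65/27 ≈ -2.4074)
O*74 = -65/27*74 = -4810/27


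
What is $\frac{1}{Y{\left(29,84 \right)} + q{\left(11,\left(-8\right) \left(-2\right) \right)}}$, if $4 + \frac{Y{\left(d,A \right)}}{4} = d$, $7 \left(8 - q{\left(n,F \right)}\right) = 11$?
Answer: $\frac{7}{745} \approx 0.009396$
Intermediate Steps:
$q{\left(n,F \right)} = \frac{45}{7}$ ($q{\left(n,F \right)} = 8 - \frac{11}{7} = \frac{45}{7}$)
$Y{\left(d,A \right)} = -16 + 4 d$
$\frac{1}{Y{\left(29,84 \right)} + q{\left(11,\left(-8\right) \left(-2\right) \right)}} = \frac{1}{\left(-16 + 4 \cdot 29\right) + \frac{45}{7}} = \frac{1}{\left(-16 + 116\right) + \frac{45}{7}} = \frac{1}{100 + \frac{45}{7}} = \frac{1}{\frac{745}{7}} = \frac{7}{745}$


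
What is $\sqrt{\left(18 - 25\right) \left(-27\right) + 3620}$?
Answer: $\sqrt{3809} \approx 61.717$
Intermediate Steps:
$\sqrt{\left(18 - 25\right) \left(-27\right) + 3620} = \sqrt{\left(-7\right) \left(-27\right) + 3620} = \sqrt{189 + 3620} = \sqrt{3809}$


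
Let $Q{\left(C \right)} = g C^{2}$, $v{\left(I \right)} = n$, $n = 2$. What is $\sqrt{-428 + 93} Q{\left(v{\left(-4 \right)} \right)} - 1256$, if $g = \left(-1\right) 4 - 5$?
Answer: $-1256 - 36 i \sqrt{335} \approx -1256.0 - 658.91 i$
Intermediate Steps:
$g = -9$ ($g = -4 - 5 = -9$)
$v{\left(I \right)} = 2$
$Q{\left(C \right)} = - 9 C^{2}$
$\sqrt{-428 + 93} Q{\left(v{\left(-4 \right)} \right)} - 1256 = \sqrt{-428 + 93} \left(- 9 \cdot 2^{2}\right) - 1256 = \sqrt{-335} \left(\left(-9\right) 4\right) - 1256 = i \sqrt{335} \left(-36\right) - 1256 = - 36 i \sqrt{335} - 1256 = -1256 - 36 i \sqrt{335}$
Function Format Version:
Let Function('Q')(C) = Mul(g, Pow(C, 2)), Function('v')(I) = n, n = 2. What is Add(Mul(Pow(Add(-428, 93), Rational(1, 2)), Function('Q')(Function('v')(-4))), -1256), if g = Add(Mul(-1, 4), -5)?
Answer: Add(-1256, Mul(-36, I, Pow(335, Rational(1, 2)))) ≈ Add(-1256.0, Mul(-658.91, I))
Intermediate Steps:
g = -9 (g = Add(-4, -5) = -9)
Function('v')(I) = 2
Function('Q')(C) = Mul(-9, Pow(C, 2))
Add(Mul(Pow(Add(-428, 93), Rational(1, 2)), Function('Q')(Function('v')(-4))), -1256) = Add(Mul(Pow(Add(-428, 93), Rational(1, 2)), Mul(-9, Pow(2, 2))), -1256) = Add(Mul(Pow(-335, Rational(1, 2)), Mul(-9, 4)), -1256) = Add(Mul(Mul(I, Pow(335, Rational(1, 2))), -36), -1256) = Add(Mul(-36, I, Pow(335, Rational(1, 2))), -1256) = Add(-1256, Mul(-36, I, Pow(335, Rational(1, 2))))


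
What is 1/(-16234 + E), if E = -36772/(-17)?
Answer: -17/239206 ≈ -7.1068e-5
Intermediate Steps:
E = 36772/17 (E = -36772*(-1)/17 = -1268*(-29/17) = 36772/17 ≈ 2163.1)
1/(-16234 + E) = 1/(-16234 + 36772/17) = 1/(-239206/17) = -17/239206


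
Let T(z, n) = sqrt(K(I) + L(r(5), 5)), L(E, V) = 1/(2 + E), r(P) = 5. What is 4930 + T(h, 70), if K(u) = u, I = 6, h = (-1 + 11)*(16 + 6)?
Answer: 4930 + sqrt(301)/7 ≈ 4932.5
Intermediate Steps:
h = 220 (h = 10*22 = 220)
T(z, n) = sqrt(301)/7 (T(z, n) = sqrt(6 + 1/(2 + 5)) = sqrt(6 + 1/7) = sqrt(43/7) = sqrt(301)/7)
4930 + T(h, 70) = 4930 + sqrt(301)/7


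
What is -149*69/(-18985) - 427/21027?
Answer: 208071992/399197595 ≈ 0.52123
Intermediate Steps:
-149*69/(-18985) - 427/21027 = -10281*(-1/18985) - 427*1/21027 = 10281/18985 - 427/21027 = 208071992/399197595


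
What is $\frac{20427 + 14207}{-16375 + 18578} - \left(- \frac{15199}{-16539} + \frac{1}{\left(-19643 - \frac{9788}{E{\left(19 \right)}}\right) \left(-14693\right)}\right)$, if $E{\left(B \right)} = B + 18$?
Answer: $\frac{5836910635526581834}{394324313429982999} \approx 14.802$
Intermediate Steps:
$E{\left(B \right)} = 18 + B$
$\frac{20427 + 14207}{-16375 + 18578} - \left(- \frac{15199}{-16539} + \frac{1}{\left(-19643 - \frac{9788}{E{\left(19 \right)}}\right) \left(-14693\right)}\right) = \frac{20427 + 14207}{-16375 + 18578} - \left(- \frac{15199}{-16539} + \frac{1}{\left(-19643 - \frac{9788}{18 + 19}\right) \left(-14693\right)}\right) = \frac{34634}{2203} - \left(\left(-15199\right) \left(- \frac{1}{16539}\right) + \frac{1}{-19643 - \frac{9788}{37}} \left(- \frac{1}{14693}\right)\right) = 34634 \cdot \frac{1}{2203} - \left(\frac{15199}{16539} + \frac{1}{-19643 - \frac{9788}{37}} \left(- \frac{1}{14693}\right)\right) = \frac{34634}{2203} - \left(\frac{15199}{16539} + \frac{1}{-19643 - \frac{9788}{37}} \left(- \frac{1}{14693}\right)\right) = \frac{34634}{2203} - \left(\frac{15199}{16539} + \frac{1}{- \frac{736579}{37}} \left(- \frac{1}{14693}\right)\right) = \frac{34634}{2203} - \left(\frac{15199}{16539} - - \frac{37}{10822555247}\right) = \frac{34634}{2203} - \left(\frac{15199}{16539} + \frac{37}{10822555247}\right) = \frac{34634}{2203} - \frac{164492017811096}{178994241230133} = \frac{5836910635526581834}{394324313429982999}$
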